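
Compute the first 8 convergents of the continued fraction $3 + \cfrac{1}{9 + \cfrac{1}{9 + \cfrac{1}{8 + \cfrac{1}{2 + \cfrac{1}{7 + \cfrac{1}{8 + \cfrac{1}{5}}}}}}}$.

3/1, 28/9, 255/82, 2068/665, 4391/1412, 32805/10549, 266831/85804, 1366960/439569

Using the convergent recurrence p_i = a_i*p_{i-1} + p_{i-2}, q_i = a_i*q_{i-1} + q_{i-2} with p_{-2}=0, p_{-1}=1, q_{-2}=1, q_{-1}=0:
  i=0: a_0=3, p_0 = 3*1 + 0 = 3, q_0 = 3*0 + 1 = 1.
  i=1: a_1=9, p_1 = 9*3 + 1 = 28, q_1 = 9*1 + 0 = 9.
  i=2: a_2=9, p_2 = 9*28 + 3 = 255, q_2 = 9*9 + 1 = 82.
  i=3: a_3=8, p_3 = 8*255 + 28 = 2068, q_3 = 8*82 + 9 = 665.
  i=4: a_4=2, p_4 = 2*2068 + 255 = 4391, q_4 = 2*665 + 82 = 1412.
  i=5: a_5=7, p_5 = 7*4391 + 2068 = 32805, q_5 = 7*1412 + 665 = 10549.
  i=6: a_6=8, p_6 = 8*32805 + 4391 = 266831, q_6 = 8*10549 + 1412 = 85804.
  i=7: a_7=5, p_7 = 5*266831 + 32805 = 1366960, q_7 = 5*85804 + 10549 = 439569.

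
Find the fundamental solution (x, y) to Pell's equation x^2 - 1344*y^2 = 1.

First expand sqrt(1344) as a continued fraction. With x_i = (sqrt(1344) + m_i)/d_i and (m_0, d_0) = (0, 1): a_0 = floor(sqrt(1344)) = 36, since 36^2 = 1296 <= 1344 < 1369 = 37^2.
Iterate m_{i+1} = d_i*a_i - m_i, d_{i+1} = (1344 - m_{i+1}^2)/d_i, a_{i+1} = floor((a_0 + m_{i+1})/d_{i+1}):
  m_1 = 1*36 - 0 = 36, d_1 = (1344 - 36^2)/1 = 48/1 = 48, a_1 = floor((36 + 36)/48) = 1.
  m_2 = 48*1 - 36 = 12, d_2 = (1344 - 12^2)/48 = 1200/48 = 25, a_2 = floor((36 + 12)/25) = 1.
  m_3 = 25*1 - 12 = 13, d_3 = (1344 - 13^2)/25 = 1175/25 = 47, a_3 = floor((36 + 13)/47) = 1.
  m_4 = 47*1 - 13 = 34, d_4 = (1344 - 34^2)/47 = 188/47 = 4, a_4 = floor((36 + 34)/4) = 17.
  m_5 = 4*17 - 34 = 34, d_5 = (1344 - 34^2)/4 = 188/4 = 47, a_5 = floor((36 + 34)/47) = 1.
  m_6 = 47*1 - 34 = 13, d_6 = (1344 - 13^2)/47 = 1175/47 = 25, a_6 = floor((36 + 13)/25) = 1.
  m_7 = 25*1 - 13 = 12, d_7 = (1344 - 12^2)/25 = 1200/25 = 48, a_7 = floor((36 + 12)/48) = 1.
  m_8 = 48*1 - 12 = 36, d_8 = (1344 - 36^2)/48 = 48/48 = 1, a_8 = floor((36 + 36)/1) = 72.
  m_9 = 1*72 - 36 = 36, d_9 = (1344 - 36^2)/1 = 48/1 = 48: (m_9, d_9) = (m_1, d_1) = (36, 48), so from here the quotients repeat a_1, ..., a_8; the period length is 8.
So sqrt(1344) = [36; (1, 1, 1, 17, 1, 1, 1, 72)] with period length k = 8.
k is even, so the fundamental solution of x^2 - 1344y^2 = 1 is (p_{k-1}, q_{k-1}) = (p_7, q_7); compute convergents through index 7.
Convergents (p_i = a_i*p_{i-1} + p_{i-2}, q_i = a_i*q_{i-1} + q_{i-2} with p_{-2}=0, p_{-1}=1, q_{-2}=1, q_{-1}=0):
  i=0: a_0=36, p_0 = 36*1 + 0 = 36, q_0 = 36*0 + 1 = 1.
  i=1: a_1=1, p_1 = 1*36 + 1 = 37, q_1 = 1*1 + 0 = 1.
  i=2: a_2=1, p_2 = 1*37 + 36 = 73, q_2 = 1*1 + 1 = 2.
  i=3: a_3=1, p_3 = 1*73 + 37 = 110, q_3 = 1*2 + 1 = 3.
  i=4: a_4=17, p_4 = 17*110 + 73 = 1943, q_4 = 17*3 + 2 = 53.
  i=5: a_5=1, p_5 = 1*1943 + 110 = 2053, q_5 = 1*53 + 3 = 56.
  i=6: a_6=1, p_6 = 1*2053 + 1943 = 3996, q_6 = 1*56 + 53 = 109.
  i=7: a_7=1, p_7 = 1*3996 + 2053 = 6049, q_7 = 1*109 + 56 = 165.
Check: 6049^2 - 1344*165^2 = 36590401 - 36590400 = 1, so (x, y) = (6049, 165) solves the equation, and by the theorem it is the least positive solution.

(x, y) = (6049, 165)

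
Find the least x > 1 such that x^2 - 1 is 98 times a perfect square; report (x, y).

(x, y) = (99, 10)

First expand sqrt(98) as a continued fraction. With x_i = (sqrt(98) + m_i)/d_i and (m_0, d_0) = (0, 1): a_0 = floor(sqrt(98)) = 9, since 9^2 = 81 <= 98 < 100 = 10^2.
Iterate m_{i+1} = d_i*a_i - m_i, d_{i+1} = (98 - m_{i+1}^2)/d_i, a_{i+1} = floor((a_0 + m_{i+1})/d_{i+1}):
  m_1 = 1*9 - 0 = 9, d_1 = (98 - 9^2)/1 = 17/1 = 17, a_1 = floor((9 + 9)/17) = 1.
  m_2 = 17*1 - 9 = 8, d_2 = (98 - 8^2)/17 = 34/17 = 2, a_2 = floor((9 + 8)/2) = 8.
  m_3 = 2*8 - 8 = 8, d_3 = (98 - 8^2)/2 = 34/2 = 17, a_3 = floor((9 + 8)/17) = 1.
  m_4 = 17*1 - 8 = 9, d_4 = (98 - 9^2)/17 = 17/17 = 1, a_4 = floor((9 + 9)/1) = 18.
  m_5 = 1*18 - 9 = 9, d_5 = (98 - 9^2)/1 = 17/1 = 17: (m_5, d_5) = (m_1, d_1) = (9, 17), so from here the quotients repeat a_1, ..., a_4; the period length is 4.
So sqrt(98) = [9; (1, 8, 1, 18)] with period length k = 4.
k is even, so the fundamental solution of x^2 - 98y^2 = 1 is (p_{k-1}, q_{k-1}) = (p_3, q_3); compute convergents through index 3.
Convergents (p_i = a_i*p_{i-1} + p_{i-2}, q_i = a_i*q_{i-1} + q_{i-2} with p_{-2}=0, p_{-1}=1, q_{-2}=1, q_{-1}=0):
  i=0: a_0=9, p_0 = 9*1 + 0 = 9, q_0 = 9*0 + 1 = 1.
  i=1: a_1=1, p_1 = 1*9 + 1 = 10, q_1 = 1*1 + 0 = 1.
  i=2: a_2=8, p_2 = 8*10 + 9 = 89, q_2 = 8*1 + 1 = 9.
  i=3: a_3=1, p_3 = 1*89 + 10 = 99, q_3 = 1*9 + 1 = 10.
Check: 99^2 - 98*10^2 = 9801 - 9800 = 1, so (x, y) = (99, 10) solves the equation, and by the theorem it is the least positive solution.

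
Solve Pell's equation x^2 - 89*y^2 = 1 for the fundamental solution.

First expand sqrt(89) as a continued fraction. With x_i = (sqrt(89) + m_i)/d_i and (m_0, d_0) = (0, 1): a_0 = floor(sqrt(89)) = 9, since 9^2 = 81 <= 89 < 100 = 10^2.
Iterate m_{i+1} = d_i*a_i - m_i, d_{i+1} = (89 - m_{i+1}^2)/d_i, a_{i+1} = floor((a_0 + m_{i+1})/d_{i+1}):
  m_1 = 1*9 - 0 = 9, d_1 = (89 - 9^2)/1 = 8/1 = 8, a_1 = floor((9 + 9)/8) = 2.
  m_2 = 8*2 - 9 = 7, d_2 = (89 - 7^2)/8 = 40/8 = 5, a_2 = floor((9 + 7)/5) = 3.
  m_3 = 5*3 - 7 = 8, d_3 = (89 - 8^2)/5 = 25/5 = 5, a_3 = floor((9 + 8)/5) = 3.
  m_4 = 5*3 - 8 = 7, d_4 = (89 - 7^2)/5 = 40/5 = 8, a_4 = floor((9 + 7)/8) = 2.
  m_5 = 8*2 - 7 = 9, d_5 = (89 - 9^2)/8 = 8/8 = 1, a_5 = floor((9 + 9)/1) = 18.
  m_6 = 1*18 - 9 = 9, d_6 = (89 - 9^2)/1 = 8/1 = 8: (m_6, d_6) = (m_1, d_1) = (9, 8), so from here the quotients repeat a_1, ..., a_5; the period length is 5.
So sqrt(89) = [9; (2, 3, 3, 2, 18)] with period length k = 5.
k is odd, so (p_{k-1}, q_{k-1}) only solves x^2 - 89y^2 = -1 and the fundamental solution of x^2 - 89y^2 = 1 is (p_{2k-1}, q_{2k-1}) = (p_9, q_9); compute convergents through index 9, running through the period twice.
Convergents (p_i = a_i*p_{i-1} + p_{i-2}, q_i = a_i*q_{i-1} + q_{i-2} with p_{-2}=0, p_{-1}=1, q_{-2}=1, q_{-1}=0):
  i=0: a_0=9, p_0 = 9*1 + 0 = 9, q_0 = 9*0 + 1 = 1.
  i=1: a_1=2, p_1 = 2*9 + 1 = 19, q_1 = 2*1 + 0 = 2.
  i=2: a_2=3, p_2 = 3*19 + 9 = 66, q_2 = 3*2 + 1 = 7.
  i=3: a_3=3, p_3 = 3*66 + 19 = 217, q_3 = 3*7 + 2 = 23.
  i=4: a_4=2, p_4 = 2*217 + 66 = 500, q_4 = 2*23 + 7 = 53.
  i=5: a_5=18, p_5 = 18*500 + 217 = 9217, q_5 = 18*53 + 23 = 977.
  i=6: a_6=2, p_6 = 2*9217 + 500 = 18934, q_6 = 2*977 + 53 = 2007.
  i=7: a_7=3, p_7 = 3*18934 + 9217 = 66019, q_7 = 3*2007 + 977 = 6998.
  i=8: a_8=3, p_8 = 3*66019 + 18934 = 216991, q_8 = 3*6998 + 2007 = 23001.
  i=9: a_9=2, p_9 = 2*216991 + 66019 = 500001, q_9 = 2*23001 + 6998 = 53000.
Indeed p_4^2 - 89*q_4^2 = 250000 - 250001 = -1, not +1.
Check: 500001^2 - 89*53000^2 = 250001000001 - 250001000000 = 1, so (x, y) = (500001, 53000) solves the equation, and by the theorem it is the least positive solution.

(x, y) = (500001, 53000)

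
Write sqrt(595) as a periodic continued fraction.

[24; (2, 1, 1, 4, 1, 4, 1, 1, 2, 48)]

Write x_i = (sqrt(595) + m_i)/d_i with (m_0, d_0) = (0, 1). a_0 = floor(sqrt(595)) = 24, since 24^2 = 576 <= 595 < 625 = 25^2.
Iterate m_{i+1} = d_i*a_i - m_i, d_{i+1} = (595 - m_{i+1}^2)/d_i, a_{i+1} = floor((a_0 + m_{i+1})/d_{i+1}):
  m_1 = 1*24 - 0 = 24, d_1 = (595 - 24^2)/1 = 19/1 = 19, a_1 = floor((24 + 24)/19) = 2.
  m_2 = 19*2 - 24 = 14, d_2 = (595 - 14^2)/19 = 399/19 = 21, a_2 = floor((24 + 14)/21) = 1.
  m_3 = 21*1 - 14 = 7, d_3 = (595 - 7^2)/21 = 546/21 = 26, a_3 = floor((24 + 7)/26) = 1.
  m_4 = 26*1 - 7 = 19, d_4 = (595 - 19^2)/26 = 234/26 = 9, a_4 = floor((24 + 19)/9) = 4.
  m_5 = 9*4 - 19 = 17, d_5 = (595 - 17^2)/9 = 306/9 = 34, a_5 = floor((24 + 17)/34) = 1.
  m_6 = 34*1 - 17 = 17, d_6 = (595 - 17^2)/34 = 306/34 = 9, a_6 = floor((24 + 17)/9) = 4.
  m_7 = 9*4 - 17 = 19, d_7 = (595 - 19^2)/9 = 234/9 = 26, a_7 = floor((24 + 19)/26) = 1.
  m_8 = 26*1 - 19 = 7, d_8 = (595 - 7^2)/26 = 546/26 = 21, a_8 = floor((24 + 7)/21) = 1.
  m_9 = 21*1 - 7 = 14, d_9 = (595 - 14^2)/21 = 399/21 = 19, a_9 = floor((24 + 14)/19) = 2.
  m_10 = 19*2 - 14 = 24, d_10 = (595 - 24^2)/19 = 19/19 = 1, a_10 = floor((24 + 24)/1) = 48.
  m_11 = 1*48 - 24 = 24, d_11 = (595 - 24^2)/1 = 19/1 = 19: (m_11, d_11) = (m_1, d_1) = (24, 19), so from here the quotients repeat a_1, ..., a_10; the period length is 10.
Hence the expansion of sqrt(595) is a_0 = 24 followed by the repeating block 2, 1, 1, 4, 1, 4, 1, 1, 2, 48 (period 10).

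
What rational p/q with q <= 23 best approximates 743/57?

300/23

Expand x = 743/57 as a continued fraction with the Euclidean algorithm:
  743 = 13*57 + 2, so a_0 = 13.
  57 = 28*2 + 1, so a_1 = 28.
  2 = 2*1 + 0, so a_2 = 2.
so x = [13; 28, 2].
Convergents (p_i = a_i*p_{i-1} + p_{i-2}, q_i = a_i*q_{i-1} + q_{i-2} with p_{-2}=0, p_{-1}=1, q_{-2}=1, q_{-1}=0), until the denominator exceeds 23:
  i=0: a_0=13, p_0 = 13*1 + 0 = 13, q_0 = 13*0 + 1 = 1.
  i=1: a_1=28, p_1 = 28*13 + 1 = 365, q_1 = 28*1 + 0 = 28.
q_1 = 28 > 23, so the last convergent with denominator <= 23 is p_0/q_0 = 13/1.
The closest fraction with denominator <= 23 is either p_0/q_0 or the intermediate fraction (k*p_0 + p_{-1})/(k*q_0 + q_{-1}) with the largest k >= 1 whose denominator stays <= 23; these approach x as k grows, and every other convergent or intermediate fraction in range is farther away.
Largest k: floor((23 - q_{-1})/q_0) = floor((23 - 0)/1) = 23 (using the seeds p_{-1} = 1, q_{-1} = 0).
That gives (23*13 + 1)/(23*1 + 0) = 300/23.
Compare the errors: |x - 13/1| = |743*1 - 13*57|/(57*1) = 2/57, and |x - 300/23| = |743*23 - 300*57|/(57*23) = 11/1311.
Cross-multiplying, 11*57 = 627 < 2622 = 2*1311, so 11/1311 is smaller: the intermediate fraction 300/23 is closer to x than 13/1.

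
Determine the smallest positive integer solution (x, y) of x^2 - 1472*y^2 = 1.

(x, y) = (1151, 30)

First expand sqrt(1472) as a continued fraction. With x_i = (sqrt(1472) + m_i)/d_i and (m_0, d_0) = (0, 1): a_0 = floor(sqrt(1472)) = 38, since 38^2 = 1444 <= 1472 < 1521 = 39^2.
Iterate m_{i+1} = d_i*a_i - m_i, d_{i+1} = (1472 - m_{i+1}^2)/d_i, a_{i+1} = floor((a_0 + m_{i+1})/d_{i+1}):
  m_1 = 1*38 - 0 = 38, d_1 = (1472 - 38^2)/1 = 28/1 = 28, a_1 = floor((38 + 38)/28) = 2.
  m_2 = 28*2 - 38 = 18, d_2 = (1472 - 18^2)/28 = 1148/28 = 41, a_2 = floor((38 + 18)/41) = 1.
  m_3 = 41*1 - 18 = 23, d_3 = (1472 - 23^2)/41 = 943/41 = 23, a_3 = floor((38 + 23)/23) = 2.
  m_4 = 23*2 - 23 = 23, d_4 = (1472 - 23^2)/23 = 943/23 = 41, a_4 = floor((38 + 23)/41) = 1.
  m_5 = 41*1 - 23 = 18, d_5 = (1472 - 18^2)/41 = 1148/41 = 28, a_5 = floor((38 + 18)/28) = 2.
  m_6 = 28*2 - 18 = 38, d_6 = (1472 - 38^2)/28 = 28/28 = 1, a_6 = floor((38 + 38)/1) = 76.
  m_7 = 1*76 - 38 = 38, d_7 = (1472 - 38^2)/1 = 28/1 = 28: (m_7, d_7) = (m_1, d_1) = (38, 28), so from here the quotients repeat a_1, ..., a_6; the period length is 6.
So sqrt(1472) = [38; (2, 1, 2, 1, 2, 76)] with period length k = 6.
k is even, so the fundamental solution of x^2 - 1472y^2 = 1 is (p_{k-1}, q_{k-1}) = (p_5, q_5); compute convergents through index 5.
Convergents (p_i = a_i*p_{i-1} + p_{i-2}, q_i = a_i*q_{i-1} + q_{i-2} with p_{-2}=0, p_{-1}=1, q_{-2}=1, q_{-1}=0):
  i=0: a_0=38, p_0 = 38*1 + 0 = 38, q_0 = 38*0 + 1 = 1.
  i=1: a_1=2, p_1 = 2*38 + 1 = 77, q_1 = 2*1 + 0 = 2.
  i=2: a_2=1, p_2 = 1*77 + 38 = 115, q_2 = 1*2 + 1 = 3.
  i=3: a_3=2, p_3 = 2*115 + 77 = 307, q_3 = 2*3 + 2 = 8.
  i=4: a_4=1, p_4 = 1*307 + 115 = 422, q_4 = 1*8 + 3 = 11.
  i=5: a_5=2, p_5 = 2*422 + 307 = 1151, q_5 = 2*11 + 8 = 30.
Check: 1151^2 - 1472*30^2 = 1324801 - 1324800 = 1, so (x, y) = (1151, 30) solves the equation, and by the theorem it is the least positive solution.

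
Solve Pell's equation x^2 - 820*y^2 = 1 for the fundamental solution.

First expand sqrt(820) as a continued fraction. With x_i = (sqrt(820) + m_i)/d_i and (m_0, d_0) = (0, 1): a_0 = floor(sqrt(820)) = 28, since 28^2 = 784 <= 820 < 841 = 29^2.
Iterate m_{i+1} = d_i*a_i - m_i, d_{i+1} = (820 - m_{i+1}^2)/d_i, a_{i+1} = floor((a_0 + m_{i+1})/d_{i+1}):
  m_1 = 1*28 - 0 = 28, d_1 = (820 - 28^2)/1 = 36/1 = 36, a_1 = floor((28 + 28)/36) = 1.
  m_2 = 36*1 - 28 = 8, d_2 = (820 - 8^2)/36 = 756/36 = 21, a_2 = floor((28 + 8)/21) = 1.
  m_3 = 21*1 - 8 = 13, d_3 = (820 - 13^2)/21 = 651/21 = 31, a_3 = floor((28 + 13)/31) = 1.
  m_4 = 31*1 - 13 = 18, d_4 = (820 - 18^2)/31 = 496/31 = 16, a_4 = floor((28 + 18)/16) = 2.
  m_5 = 16*2 - 18 = 14, d_5 = (820 - 14^2)/16 = 624/16 = 39, a_5 = floor((28 + 14)/39) = 1.
  m_6 = 39*1 - 14 = 25, d_6 = (820 - 25^2)/39 = 195/39 = 5, a_6 = floor((28 + 25)/5) = 10.
  m_7 = 5*10 - 25 = 25, d_7 = (820 - 25^2)/5 = 195/5 = 39, a_7 = floor((28 + 25)/39) = 1.
  m_8 = 39*1 - 25 = 14, d_8 = (820 - 14^2)/39 = 624/39 = 16, a_8 = floor((28 + 14)/16) = 2.
  m_9 = 16*2 - 14 = 18, d_9 = (820 - 18^2)/16 = 496/16 = 31, a_9 = floor((28 + 18)/31) = 1.
  m_10 = 31*1 - 18 = 13, d_10 = (820 - 13^2)/31 = 651/31 = 21, a_10 = floor((28 + 13)/21) = 1.
  m_11 = 21*1 - 13 = 8, d_11 = (820 - 8^2)/21 = 756/21 = 36, a_11 = floor((28 + 8)/36) = 1.
  m_12 = 36*1 - 8 = 28, d_12 = (820 - 28^2)/36 = 36/36 = 1, a_12 = floor((28 + 28)/1) = 56.
  m_13 = 1*56 - 28 = 28, d_13 = (820 - 28^2)/1 = 36/1 = 36: (m_13, d_13) = (m_1, d_1) = (28, 36), so from here the quotients repeat a_1, ..., a_12; the period length is 12.
So sqrt(820) = [28; (1, 1, 1, 2, 1, 10, 1, 2, 1, 1, 1, 56)] with period length k = 12.
k is even, so the fundamental solution of x^2 - 820y^2 = 1 is (p_{k-1}, q_{k-1}) = (p_11, q_11); compute convergents through index 11.
Convergents (p_i = a_i*p_{i-1} + p_{i-2}, q_i = a_i*q_{i-1} + q_{i-2} with p_{-2}=0, p_{-1}=1, q_{-2}=1, q_{-1}=0):
  i=0: a_0=28, p_0 = 28*1 + 0 = 28, q_0 = 28*0 + 1 = 1.
  i=1: a_1=1, p_1 = 1*28 + 1 = 29, q_1 = 1*1 + 0 = 1.
  i=2: a_2=1, p_2 = 1*29 + 28 = 57, q_2 = 1*1 + 1 = 2.
  i=3: a_3=1, p_3 = 1*57 + 29 = 86, q_3 = 1*2 + 1 = 3.
  i=4: a_4=2, p_4 = 2*86 + 57 = 229, q_4 = 2*3 + 2 = 8.
  i=5: a_5=1, p_5 = 1*229 + 86 = 315, q_5 = 1*8 + 3 = 11.
  i=6: a_6=10, p_6 = 10*315 + 229 = 3379, q_6 = 10*11 + 8 = 118.
  i=7: a_7=1, p_7 = 1*3379 + 315 = 3694, q_7 = 1*118 + 11 = 129.
  i=8: a_8=2, p_8 = 2*3694 + 3379 = 10767, q_8 = 2*129 + 118 = 376.
  i=9: a_9=1, p_9 = 1*10767 + 3694 = 14461, q_9 = 1*376 + 129 = 505.
  i=10: a_10=1, p_10 = 1*14461 + 10767 = 25228, q_10 = 1*505 + 376 = 881.
  i=11: a_11=1, p_11 = 1*25228 + 14461 = 39689, q_11 = 1*881 + 505 = 1386.
Check: 39689^2 - 820*1386^2 = 1575216721 - 1575216720 = 1, so (x, y) = (39689, 1386) solves the equation, and by the theorem it is the least positive solution.

(x, y) = (39689, 1386)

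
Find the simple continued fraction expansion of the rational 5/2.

[2; 2]

Run the Euclidean algorithm on 5 and 2; the successive quotients are the partial quotients a_0, a_1, ... (each step inverts the fractional part left over by the previous one):
  5 = 2*2 + 1, so a_0 = 2.
  2 = 2*1 + 0, so a_1 = 2.
The remainder reaches 0 after 2 divisions, so the expansion has 2 partial quotients, read off in order.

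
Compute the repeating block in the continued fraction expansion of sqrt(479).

Write x_i = (sqrt(479) + m_i)/d_i with (m_0, d_0) = (0, 1). a_0 = floor(sqrt(479)) = 21, since 21^2 = 441 <= 479 < 484 = 22^2.
Iterate m_{i+1} = d_i*a_i - m_i, d_{i+1} = (479 - m_{i+1}^2)/d_i, a_{i+1} = floor((a_0 + m_{i+1})/d_{i+1}):
  m_1 = 1*21 - 0 = 21, d_1 = (479 - 21^2)/1 = 38/1 = 38, a_1 = floor((21 + 21)/38) = 1.
  m_2 = 38*1 - 21 = 17, d_2 = (479 - 17^2)/38 = 190/38 = 5, a_2 = floor((21 + 17)/5) = 7.
  m_3 = 5*7 - 17 = 18, d_3 = (479 - 18^2)/5 = 155/5 = 31, a_3 = floor((21 + 18)/31) = 1.
  m_4 = 31*1 - 18 = 13, d_4 = (479 - 13^2)/31 = 310/31 = 10, a_4 = floor((21 + 13)/10) = 3.
  m_5 = 10*3 - 13 = 17, d_5 = (479 - 17^2)/10 = 190/10 = 19, a_5 = floor((21 + 17)/19) = 2.
  m_6 = 19*2 - 17 = 21, d_6 = (479 - 21^2)/19 = 38/19 = 2, a_6 = floor((21 + 21)/2) = 21.
  m_7 = 2*21 - 21 = 21, d_7 = (479 - 21^2)/2 = 38/2 = 19, a_7 = floor((21 + 21)/19) = 2.
  m_8 = 19*2 - 21 = 17, d_8 = (479 - 17^2)/19 = 190/19 = 10, a_8 = floor((21 + 17)/10) = 3.
  m_9 = 10*3 - 17 = 13, d_9 = (479 - 13^2)/10 = 310/10 = 31, a_9 = floor((21 + 13)/31) = 1.
  m_10 = 31*1 - 13 = 18, d_10 = (479 - 18^2)/31 = 155/31 = 5, a_10 = floor((21 + 18)/5) = 7.
  m_11 = 5*7 - 18 = 17, d_11 = (479 - 17^2)/5 = 190/5 = 38, a_11 = floor((21 + 17)/38) = 1.
  m_12 = 38*1 - 17 = 21, d_12 = (479 - 21^2)/38 = 38/38 = 1, a_12 = floor((21 + 21)/1) = 42.
  m_13 = 1*42 - 21 = 21, d_13 = (479 - 21^2)/1 = 38/1 = 38: (m_13, d_13) = (m_1, d_1) = (21, 38), so from here the quotients repeat a_1, ..., a_12; the period length is 12.
Hence the expansion of sqrt(479) is a_0 = 21 followed by the repeating block 1, 7, 1, 3, 2, 21, 2, 3, 1, 7, 1, 42 (period 12).

[21; (1, 7, 1, 3, 2, 21, 2, 3, 1, 7, 1, 42)]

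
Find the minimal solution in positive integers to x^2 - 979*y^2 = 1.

First expand sqrt(979) as a continued fraction. With x_i = (sqrt(979) + m_i)/d_i and (m_0, d_0) = (0, 1): a_0 = floor(sqrt(979)) = 31, since 31^2 = 961 <= 979 < 1024 = 32^2.
Iterate m_{i+1} = d_i*a_i - m_i, d_{i+1} = (979 - m_{i+1}^2)/d_i, a_{i+1} = floor((a_0 + m_{i+1})/d_{i+1}):
  m_1 = 1*31 - 0 = 31, d_1 = (979 - 31^2)/1 = 18/1 = 18, a_1 = floor((31 + 31)/18) = 3.
  m_2 = 18*3 - 31 = 23, d_2 = (979 - 23^2)/18 = 450/18 = 25, a_2 = floor((31 + 23)/25) = 2.
  m_3 = 25*2 - 23 = 27, d_3 = (979 - 27^2)/25 = 250/25 = 10, a_3 = floor((31 + 27)/10) = 5.
  m_4 = 10*5 - 27 = 23, d_4 = (979 - 23^2)/10 = 450/10 = 45, a_4 = floor((31 + 23)/45) = 1.
  m_5 = 45*1 - 23 = 22, d_5 = (979 - 22^2)/45 = 495/45 = 11, a_5 = floor((31 + 22)/11) = 4.
  m_6 = 11*4 - 22 = 22, d_6 = (979 - 22^2)/11 = 495/11 = 45, a_6 = floor((31 + 22)/45) = 1.
  m_7 = 45*1 - 22 = 23, d_7 = (979 - 23^2)/45 = 450/45 = 10, a_7 = floor((31 + 23)/10) = 5.
  m_8 = 10*5 - 23 = 27, d_8 = (979 - 27^2)/10 = 250/10 = 25, a_8 = floor((31 + 27)/25) = 2.
  m_9 = 25*2 - 27 = 23, d_9 = (979 - 23^2)/25 = 450/25 = 18, a_9 = floor((31 + 23)/18) = 3.
  m_10 = 18*3 - 23 = 31, d_10 = (979 - 31^2)/18 = 18/18 = 1, a_10 = floor((31 + 31)/1) = 62.
  m_11 = 1*62 - 31 = 31, d_11 = (979 - 31^2)/1 = 18/1 = 18: (m_11, d_11) = (m_1, d_1) = (31, 18), so from here the quotients repeat a_1, ..., a_10; the period length is 10.
So sqrt(979) = [31; (3, 2, 5, 1, 4, 1, 5, 2, 3, 62)] with period length k = 10.
k is even, so the fundamental solution of x^2 - 979y^2 = 1 is (p_{k-1}, q_{k-1}) = (p_9, q_9); compute convergents through index 9.
Convergents (p_i = a_i*p_{i-1} + p_{i-2}, q_i = a_i*q_{i-1} + q_{i-2} with p_{-2}=0, p_{-1}=1, q_{-2}=1, q_{-1}=0):
  i=0: a_0=31, p_0 = 31*1 + 0 = 31, q_0 = 31*0 + 1 = 1.
  i=1: a_1=3, p_1 = 3*31 + 1 = 94, q_1 = 3*1 + 0 = 3.
  i=2: a_2=2, p_2 = 2*94 + 31 = 219, q_2 = 2*3 + 1 = 7.
  i=3: a_3=5, p_3 = 5*219 + 94 = 1189, q_3 = 5*7 + 3 = 38.
  i=4: a_4=1, p_4 = 1*1189 + 219 = 1408, q_4 = 1*38 + 7 = 45.
  i=5: a_5=4, p_5 = 4*1408 + 1189 = 6821, q_5 = 4*45 + 38 = 218.
  i=6: a_6=1, p_6 = 1*6821 + 1408 = 8229, q_6 = 1*218 + 45 = 263.
  i=7: a_7=5, p_7 = 5*8229 + 6821 = 47966, q_7 = 5*263 + 218 = 1533.
  i=8: a_8=2, p_8 = 2*47966 + 8229 = 104161, q_8 = 2*1533 + 263 = 3329.
  i=9: a_9=3, p_9 = 3*104161 + 47966 = 360449, q_9 = 3*3329 + 1533 = 11520.
Check: 360449^2 - 979*11520^2 = 129923481601 - 129923481600 = 1, so (x, y) = (360449, 11520) solves the equation, and by the theorem it is the least positive solution.

(x, y) = (360449, 11520)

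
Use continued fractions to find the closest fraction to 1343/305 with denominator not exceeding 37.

Expand x = 1343/305 as a continued fraction with the Euclidean algorithm:
  1343 = 4*305 + 123, so a_0 = 4.
  305 = 2*123 + 59, so a_1 = 2.
  123 = 2*59 + 5, so a_2 = 2.
  59 = 11*5 + 4, so a_3 = 11.
  5 = 1*4 + 1, so a_4 = 1.
  4 = 4*1 + 0, so a_5 = 4.
so x = [4; 2, 2, 11, 1, 4].
Convergents (p_i = a_i*p_{i-1} + p_{i-2}, q_i = a_i*q_{i-1} + q_{i-2} with p_{-2}=0, p_{-1}=1, q_{-2}=1, q_{-1}=0), until the denominator exceeds 37:
  i=0: a_0=4, p_0 = 4*1 + 0 = 4, q_0 = 4*0 + 1 = 1.
  i=1: a_1=2, p_1 = 2*4 + 1 = 9, q_1 = 2*1 + 0 = 2.
  i=2: a_2=2, p_2 = 2*9 + 4 = 22, q_2 = 2*2 + 1 = 5.
  i=3: a_3=11, p_3 = 11*22 + 9 = 251, q_3 = 11*5 + 2 = 57.
q_3 = 57 > 37, so the last convergent with denominator <= 37 is p_2/q_2 = 22/5.
The closest fraction with denominator <= 37 is either p_2/q_2 or the intermediate fraction (k*p_2 + p_1)/(k*q_2 + q_1) with the largest k >= 1 whose denominator stays <= 37; these approach x as k grows, and every other convergent or intermediate fraction in range is farther away.
Largest k: floor((37 - q_1)/q_2) = floor((37 - 2)/5) = 7.
That gives (7*22 + 9)/(7*5 + 2) = 163/37.
Compare the errors: |x - 22/5| = |1343*5 - 22*305|/(305*5) = 5/1525, and |x - 163/37| = |1343*37 - 163*305|/(305*37) = 24/11285.
Cross-multiplying, 24*1525 = 36600 < 56425 = 5*11285, so 24/11285 is smaller: the intermediate fraction 163/37 is closer to x than 22/5.

163/37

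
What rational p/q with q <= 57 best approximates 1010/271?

Expand x = 1010/271 as a continued fraction with the Euclidean algorithm:
  1010 = 3*271 + 197, so a_0 = 3.
  271 = 1*197 + 74, so a_1 = 1.
  197 = 2*74 + 49, so a_2 = 2.
  74 = 1*49 + 25, so a_3 = 1.
  49 = 1*25 + 24, so a_4 = 1.
  25 = 1*24 + 1, so a_5 = 1.
  24 = 24*1 + 0, so a_6 = 24.
so x = [3; 1, 2, 1, 1, 1, 24].
Convergents (p_i = a_i*p_{i-1} + p_{i-2}, q_i = a_i*q_{i-1} + q_{i-2} with p_{-2}=0, p_{-1}=1, q_{-2}=1, q_{-1}=0), until the denominator exceeds 57:
  i=0: a_0=3, p_0 = 3*1 + 0 = 3, q_0 = 3*0 + 1 = 1.
  i=1: a_1=1, p_1 = 1*3 + 1 = 4, q_1 = 1*1 + 0 = 1.
  i=2: a_2=2, p_2 = 2*4 + 3 = 11, q_2 = 2*1 + 1 = 3.
  i=3: a_3=1, p_3 = 1*11 + 4 = 15, q_3 = 1*3 + 1 = 4.
  i=4: a_4=1, p_4 = 1*15 + 11 = 26, q_4 = 1*4 + 3 = 7.
  i=5: a_5=1, p_5 = 1*26 + 15 = 41, q_5 = 1*7 + 4 = 11.
  i=6: a_6=24, p_6 = 24*41 + 26 = 1010, q_6 = 24*11 + 7 = 271.
q_6 = 271 > 57, so the last convergent with denominator <= 57 is p_5/q_5 = 41/11.
The closest fraction with denominator <= 57 is either p_5/q_5 or the intermediate fraction (k*p_5 + p_4)/(k*q_5 + q_4) with the largest k >= 1 whose denominator stays <= 57; these approach x as k grows, and every other convergent or intermediate fraction in range is farther away.
Largest k: floor((57 - q_4)/q_5) = floor((57 - 7)/11) = 4.
That gives (4*41 + 26)/(4*11 + 7) = 190/51.
Compare the errors: |x - 41/11| = |1010*11 - 41*271|/(271*11) = 1/2981, and |x - 190/51| = |1010*51 - 190*271|/(271*51) = 20/13821.
Cross-multiplying, 1*13821 = 13821 < 59620 = 20*2981, so 1/2981 is smaller: the convergent 41/11 is closer to x than 190/51.

41/11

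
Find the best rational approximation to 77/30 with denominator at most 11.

18/7

Expand x = 77/30 as a continued fraction with the Euclidean algorithm:
  77 = 2*30 + 17, so a_0 = 2.
  30 = 1*17 + 13, so a_1 = 1.
  17 = 1*13 + 4, so a_2 = 1.
  13 = 3*4 + 1, so a_3 = 3.
  4 = 4*1 + 0, so a_4 = 4.
so x = [2; 1, 1, 3, 4].
Convergents (p_i = a_i*p_{i-1} + p_{i-2}, q_i = a_i*q_{i-1} + q_{i-2} with p_{-2}=0, p_{-1}=1, q_{-2}=1, q_{-1}=0), until the denominator exceeds 11:
  i=0: a_0=2, p_0 = 2*1 + 0 = 2, q_0 = 2*0 + 1 = 1.
  i=1: a_1=1, p_1 = 1*2 + 1 = 3, q_1 = 1*1 + 0 = 1.
  i=2: a_2=1, p_2 = 1*3 + 2 = 5, q_2 = 1*1 + 1 = 2.
  i=3: a_3=3, p_3 = 3*5 + 3 = 18, q_3 = 3*2 + 1 = 7.
  i=4: a_4=4, p_4 = 4*18 + 5 = 77, q_4 = 4*7 + 2 = 30.
q_4 = 30 > 11, so the last convergent with denominator <= 11 is p_3/q_3 = 18/7.
The closest fraction with denominator <= 11 is either p_3/q_3 or the intermediate fraction (k*p_3 + p_2)/(k*q_3 + q_2) with the largest k >= 1 whose denominator stays <= 11; these approach x as k grows, and every other convergent or intermediate fraction in range is farther away.
Largest k: floor((11 - q_2)/q_3) = floor((11 - 2)/7) = 1.
That gives (1*18 + 5)/(1*7 + 2) = 23/9.
Compare the errors: |x - 18/7| = |77*7 - 18*30|/(30*7) = 1/210, and |x - 23/9| = |77*9 - 23*30|/(30*9) = 3/270.
Cross-multiplying, 1*270 = 270 < 630 = 3*210, so 1/210 is smaller: the convergent 18/7 is closer to x than 23/9.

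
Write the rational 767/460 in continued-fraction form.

[1; 1, 2, 153]

Run the Euclidean algorithm on 767 and 460; the successive quotients are the partial quotients a_0, a_1, ... (each step inverts the fractional part left over by the previous one):
  767 = 1*460 + 307, so a_0 = 1.
  460 = 1*307 + 153, so a_1 = 1.
  307 = 2*153 + 1, so a_2 = 2.
  153 = 153*1 + 0, so a_3 = 153.
The remainder reaches 0 after 4 divisions, so the expansion has 4 partial quotients, read off in order.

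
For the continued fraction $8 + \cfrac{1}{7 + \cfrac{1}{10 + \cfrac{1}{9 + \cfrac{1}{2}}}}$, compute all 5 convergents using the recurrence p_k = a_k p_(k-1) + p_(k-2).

8/1, 57/7, 578/71, 5259/646, 11096/1363

Using the convergent recurrence p_i = a_i*p_{i-1} + p_{i-2}, q_i = a_i*q_{i-1} + q_{i-2} with p_{-2}=0, p_{-1}=1, q_{-2}=1, q_{-1}=0:
  i=0: a_0=8, p_0 = 8*1 + 0 = 8, q_0 = 8*0 + 1 = 1.
  i=1: a_1=7, p_1 = 7*8 + 1 = 57, q_1 = 7*1 + 0 = 7.
  i=2: a_2=10, p_2 = 10*57 + 8 = 578, q_2 = 10*7 + 1 = 71.
  i=3: a_3=9, p_3 = 9*578 + 57 = 5259, q_3 = 9*71 + 7 = 646.
  i=4: a_4=2, p_4 = 2*5259 + 578 = 11096, q_4 = 2*646 + 71 = 1363.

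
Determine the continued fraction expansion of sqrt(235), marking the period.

Write x_i = (sqrt(235) + m_i)/d_i with (m_0, d_0) = (0, 1). a_0 = floor(sqrt(235)) = 15, since 15^2 = 225 <= 235 < 256 = 16^2.
Iterate m_{i+1} = d_i*a_i - m_i, d_{i+1} = (235 - m_{i+1}^2)/d_i, a_{i+1} = floor((a_0 + m_{i+1})/d_{i+1}):
  m_1 = 1*15 - 0 = 15, d_1 = (235 - 15^2)/1 = 10/1 = 10, a_1 = floor((15 + 15)/10) = 3.
  m_2 = 10*3 - 15 = 15, d_2 = (235 - 15^2)/10 = 10/10 = 1, a_2 = floor((15 + 15)/1) = 30.
  m_3 = 1*30 - 15 = 15, d_3 = (235 - 15^2)/1 = 10/1 = 10: (m_3, d_3) = (m_1, d_1) = (15, 10), so from here the quotients repeat a_1, a_2; the period length is 2.
Hence the expansion of sqrt(235) is a_0 = 15 followed by the repeating block 3, 30 (period 2).

[15; (3, 30)]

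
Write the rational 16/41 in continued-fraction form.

[0; 2, 1, 1, 3, 2]

Run the Euclidean algorithm on 16 and 41; the successive quotients are the partial quotients a_0, a_1, ... (each step inverts the fractional part left over by the previous one):
  16 = 0*41 + 16, so a_0 = 0.
  41 = 2*16 + 9, so a_1 = 2.
  16 = 1*9 + 7, so a_2 = 1.
  9 = 1*7 + 2, so a_3 = 1.
  7 = 3*2 + 1, so a_4 = 3.
  2 = 2*1 + 0, so a_5 = 2.
The remainder reaches 0 after 6 divisions, so the expansion has 6 partial quotients, read off in order.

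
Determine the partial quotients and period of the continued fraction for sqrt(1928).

[43; (1, 9, 1, 86)]

Write x_i = (sqrt(1928) + m_i)/d_i with (m_0, d_0) = (0, 1). a_0 = floor(sqrt(1928)) = 43, since 43^2 = 1849 <= 1928 < 1936 = 44^2.
Iterate m_{i+1} = d_i*a_i - m_i, d_{i+1} = (1928 - m_{i+1}^2)/d_i, a_{i+1} = floor((a_0 + m_{i+1})/d_{i+1}):
  m_1 = 1*43 - 0 = 43, d_1 = (1928 - 43^2)/1 = 79/1 = 79, a_1 = floor((43 + 43)/79) = 1.
  m_2 = 79*1 - 43 = 36, d_2 = (1928 - 36^2)/79 = 632/79 = 8, a_2 = floor((43 + 36)/8) = 9.
  m_3 = 8*9 - 36 = 36, d_3 = (1928 - 36^2)/8 = 632/8 = 79, a_3 = floor((43 + 36)/79) = 1.
  m_4 = 79*1 - 36 = 43, d_4 = (1928 - 43^2)/79 = 79/79 = 1, a_4 = floor((43 + 43)/1) = 86.
  m_5 = 1*86 - 43 = 43, d_5 = (1928 - 43^2)/1 = 79/1 = 79: (m_5, d_5) = (m_1, d_1) = (43, 79), so from here the quotients repeat a_1, ..., a_4; the period length is 4.
Hence the expansion of sqrt(1928) is a_0 = 43 followed by the repeating block 1, 9, 1, 86 (period 4).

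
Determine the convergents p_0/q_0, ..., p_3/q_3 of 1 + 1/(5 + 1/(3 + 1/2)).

Using the convergent recurrence p_i = a_i*p_{i-1} + p_{i-2}, q_i = a_i*q_{i-1} + q_{i-2} with p_{-2}=0, p_{-1}=1, q_{-2}=1, q_{-1}=0:
  i=0: a_0=1, p_0 = 1*1 + 0 = 1, q_0 = 1*0 + 1 = 1.
  i=1: a_1=5, p_1 = 5*1 + 1 = 6, q_1 = 5*1 + 0 = 5.
  i=2: a_2=3, p_2 = 3*6 + 1 = 19, q_2 = 3*5 + 1 = 16.
  i=3: a_3=2, p_3 = 2*19 + 6 = 44, q_3 = 2*16 + 5 = 37.

1/1, 6/5, 19/16, 44/37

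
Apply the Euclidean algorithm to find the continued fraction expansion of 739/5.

[147; 1, 4]

Run the Euclidean algorithm on 739 and 5; the successive quotients are the partial quotients a_0, a_1, ... (each step inverts the fractional part left over by the previous one):
  739 = 147*5 + 4, so a_0 = 147.
  5 = 1*4 + 1, so a_1 = 1.
  4 = 4*1 + 0, so a_2 = 4.
The remainder reaches 0 after 3 divisions, so the expansion has 3 partial quotients, read off in order.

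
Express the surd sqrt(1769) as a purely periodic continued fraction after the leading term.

[42; (16, 1, 4, 3, 6, 6, 3, 4, 1, 16, 84)]

Write x_i = (sqrt(1769) + m_i)/d_i with (m_0, d_0) = (0, 1). a_0 = floor(sqrt(1769)) = 42, since 42^2 = 1764 <= 1769 < 1849 = 43^2.
Iterate m_{i+1} = d_i*a_i - m_i, d_{i+1} = (1769 - m_{i+1}^2)/d_i, a_{i+1} = floor((a_0 + m_{i+1})/d_{i+1}):
  m_1 = 1*42 - 0 = 42, d_1 = (1769 - 42^2)/1 = 5/1 = 5, a_1 = floor((42 + 42)/5) = 16.
  m_2 = 5*16 - 42 = 38, d_2 = (1769 - 38^2)/5 = 325/5 = 65, a_2 = floor((42 + 38)/65) = 1.
  m_3 = 65*1 - 38 = 27, d_3 = (1769 - 27^2)/65 = 1040/65 = 16, a_3 = floor((42 + 27)/16) = 4.
  m_4 = 16*4 - 27 = 37, d_4 = (1769 - 37^2)/16 = 400/16 = 25, a_4 = floor((42 + 37)/25) = 3.
  m_5 = 25*3 - 37 = 38, d_5 = (1769 - 38^2)/25 = 325/25 = 13, a_5 = floor((42 + 38)/13) = 6.
  m_6 = 13*6 - 38 = 40, d_6 = (1769 - 40^2)/13 = 169/13 = 13, a_6 = floor((42 + 40)/13) = 6.
  m_7 = 13*6 - 40 = 38, d_7 = (1769 - 38^2)/13 = 325/13 = 25, a_7 = floor((42 + 38)/25) = 3.
  m_8 = 25*3 - 38 = 37, d_8 = (1769 - 37^2)/25 = 400/25 = 16, a_8 = floor((42 + 37)/16) = 4.
  m_9 = 16*4 - 37 = 27, d_9 = (1769 - 27^2)/16 = 1040/16 = 65, a_9 = floor((42 + 27)/65) = 1.
  m_10 = 65*1 - 27 = 38, d_10 = (1769 - 38^2)/65 = 325/65 = 5, a_10 = floor((42 + 38)/5) = 16.
  m_11 = 5*16 - 38 = 42, d_11 = (1769 - 42^2)/5 = 5/5 = 1, a_11 = floor((42 + 42)/1) = 84.
  m_12 = 1*84 - 42 = 42, d_12 = (1769 - 42^2)/1 = 5/1 = 5: (m_12, d_12) = (m_1, d_1) = (42, 5), so from here the quotients repeat a_1, ..., a_11; the period length is 11.
Hence the expansion of sqrt(1769) is a_0 = 42 followed by the repeating block 16, 1, 4, 3, 6, 6, 3, 4, 1, 16, 84 (period 11).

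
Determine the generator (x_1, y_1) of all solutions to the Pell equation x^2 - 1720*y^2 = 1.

(x, y) = (2862251, 69015)

First expand sqrt(1720) as a continued fraction. With x_i = (sqrt(1720) + m_i)/d_i and (m_0, d_0) = (0, 1): a_0 = floor(sqrt(1720)) = 41, since 41^2 = 1681 <= 1720 < 1764 = 42^2.
Iterate m_{i+1} = d_i*a_i - m_i, d_{i+1} = (1720 - m_{i+1}^2)/d_i, a_{i+1} = floor((a_0 + m_{i+1})/d_{i+1}):
  m_1 = 1*41 - 0 = 41, d_1 = (1720 - 41^2)/1 = 39/1 = 39, a_1 = floor((41 + 41)/39) = 2.
  m_2 = 39*2 - 41 = 37, d_2 = (1720 - 37^2)/39 = 351/39 = 9, a_2 = floor((41 + 37)/9) = 8.
  m_3 = 9*8 - 37 = 35, d_3 = (1720 - 35^2)/9 = 495/9 = 55, a_3 = floor((41 + 35)/55) = 1.
  m_4 = 55*1 - 35 = 20, d_4 = (1720 - 20^2)/55 = 1320/55 = 24, a_4 = floor((41 + 20)/24) = 2.
  m_5 = 24*2 - 20 = 28, d_5 = (1720 - 28^2)/24 = 936/24 = 39, a_5 = floor((41 + 28)/39) = 1.
  m_6 = 39*1 - 28 = 11, d_6 = (1720 - 11^2)/39 = 1599/39 = 41, a_6 = floor((41 + 11)/41) = 1.
  m_7 = 41*1 - 11 = 30, d_7 = (1720 - 30^2)/41 = 820/41 = 20, a_7 = floor((41 + 30)/20) = 3.
  m_8 = 20*3 - 30 = 30, d_8 = (1720 - 30^2)/20 = 820/20 = 41, a_8 = floor((41 + 30)/41) = 1.
  m_9 = 41*1 - 30 = 11, d_9 = (1720 - 11^2)/41 = 1599/41 = 39, a_9 = floor((41 + 11)/39) = 1.
  m_10 = 39*1 - 11 = 28, d_10 = (1720 - 28^2)/39 = 936/39 = 24, a_10 = floor((41 + 28)/24) = 2.
  m_11 = 24*2 - 28 = 20, d_11 = (1720 - 20^2)/24 = 1320/24 = 55, a_11 = floor((41 + 20)/55) = 1.
  m_12 = 55*1 - 20 = 35, d_12 = (1720 - 35^2)/55 = 495/55 = 9, a_12 = floor((41 + 35)/9) = 8.
  m_13 = 9*8 - 35 = 37, d_13 = (1720 - 37^2)/9 = 351/9 = 39, a_13 = floor((41 + 37)/39) = 2.
  m_14 = 39*2 - 37 = 41, d_14 = (1720 - 41^2)/39 = 39/39 = 1, a_14 = floor((41 + 41)/1) = 82.
  m_15 = 1*82 - 41 = 41, d_15 = (1720 - 41^2)/1 = 39/1 = 39: (m_15, d_15) = (m_1, d_1) = (41, 39), so from here the quotients repeat a_1, ..., a_14; the period length is 14.
So sqrt(1720) = [41; (2, 8, 1, 2, 1, 1, 3, 1, 1, 2, 1, 8, 2, 82)] with period length k = 14.
k is even, so the fundamental solution of x^2 - 1720y^2 = 1 is (p_{k-1}, q_{k-1}) = (p_13, q_13); compute convergents through index 13.
Convergents (p_i = a_i*p_{i-1} + p_{i-2}, q_i = a_i*q_{i-1} + q_{i-2} with p_{-2}=0, p_{-1}=1, q_{-2}=1, q_{-1}=0):
  i=0: a_0=41, p_0 = 41*1 + 0 = 41, q_0 = 41*0 + 1 = 1.
  i=1: a_1=2, p_1 = 2*41 + 1 = 83, q_1 = 2*1 + 0 = 2.
  i=2: a_2=8, p_2 = 8*83 + 41 = 705, q_2 = 8*2 + 1 = 17.
  i=3: a_3=1, p_3 = 1*705 + 83 = 788, q_3 = 1*17 + 2 = 19.
  i=4: a_4=2, p_4 = 2*788 + 705 = 2281, q_4 = 2*19 + 17 = 55.
  i=5: a_5=1, p_5 = 1*2281 + 788 = 3069, q_5 = 1*55 + 19 = 74.
  i=6: a_6=1, p_6 = 1*3069 + 2281 = 5350, q_6 = 1*74 + 55 = 129.
  i=7: a_7=3, p_7 = 3*5350 + 3069 = 19119, q_7 = 3*129 + 74 = 461.
  i=8: a_8=1, p_8 = 1*19119 + 5350 = 24469, q_8 = 1*461 + 129 = 590.
  i=9: a_9=1, p_9 = 1*24469 + 19119 = 43588, q_9 = 1*590 + 461 = 1051.
  i=10: a_10=2, p_10 = 2*43588 + 24469 = 111645, q_10 = 2*1051 + 590 = 2692.
  i=11: a_11=1, p_11 = 1*111645 + 43588 = 155233, q_11 = 1*2692 + 1051 = 3743.
  i=12: a_12=8, p_12 = 8*155233 + 111645 = 1353509, q_12 = 8*3743 + 2692 = 32636.
  i=13: a_13=2, p_13 = 2*1353509 + 155233 = 2862251, q_13 = 2*32636 + 3743 = 69015.
Check: 2862251^2 - 1720*69015^2 = 8192480787001 - 8192480787000 = 1, so (x, y) = (2862251, 69015) solves the equation, and by the theorem it is the least positive solution.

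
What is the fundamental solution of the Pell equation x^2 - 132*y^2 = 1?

First expand sqrt(132) as a continued fraction. With x_i = (sqrt(132) + m_i)/d_i and (m_0, d_0) = (0, 1): a_0 = floor(sqrt(132)) = 11, since 11^2 = 121 <= 132 < 144 = 12^2.
Iterate m_{i+1} = d_i*a_i - m_i, d_{i+1} = (132 - m_{i+1}^2)/d_i, a_{i+1} = floor((a_0 + m_{i+1})/d_{i+1}):
  m_1 = 1*11 - 0 = 11, d_1 = (132 - 11^2)/1 = 11/1 = 11, a_1 = floor((11 + 11)/11) = 2.
  m_2 = 11*2 - 11 = 11, d_2 = (132 - 11^2)/11 = 11/11 = 1, a_2 = floor((11 + 11)/1) = 22.
  m_3 = 1*22 - 11 = 11, d_3 = (132 - 11^2)/1 = 11/1 = 11: (m_3, d_3) = (m_1, d_1) = (11, 11), so from here the quotients repeat a_1, a_2; the period length is 2.
So sqrt(132) = [11; (2, 22)] with period length k = 2.
k is even, so the fundamental solution of x^2 - 132y^2 = 1 is (p_{k-1}, q_{k-1}) = (p_1, q_1); compute convergents through index 1.
Convergents (p_i = a_i*p_{i-1} + p_{i-2}, q_i = a_i*q_{i-1} + q_{i-2} with p_{-2}=0, p_{-1}=1, q_{-2}=1, q_{-1}=0):
  i=0: a_0=11, p_0 = 11*1 + 0 = 11, q_0 = 11*0 + 1 = 1.
  i=1: a_1=2, p_1 = 2*11 + 1 = 23, q_1 = 2*1 + 0 = 2.
Check: 23^2 - 132*2^2 = 529 - 528 = 1, so (x, y) = (23, 2) solves the equation, and by the theorem it is the least positive solution.

(x, y) = (23, 2)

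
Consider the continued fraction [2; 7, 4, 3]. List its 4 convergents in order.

2/1, 15/7, 62/29, 201/94

Using the convergent recurrence p_i = a_i*p_{i-1} + p_{i-2}, q_i = a_i*q_{i-1} + q_{i-2} with p_{-2}=0, p_{-1}=1, q_{-2}=1, q_{-1}=0:
  i=0: a_0=2, p_0 = 2*1 + 0 = 2, q_0 = 2*0 + 1 = 1.
  i=1: a_1=7, p_1 = 7*2 + 1 = 15, q_1 = 7*1 + 0 = 7.
  i=2: a_2=4, p_2 = 4*15 + 2 = 62, q_2 = 4*7 + 1 = 29.
  i=3: a_3=3, p_3 = 3*62 + 15 = 201, q_3 = 3*29 + 7 = 94.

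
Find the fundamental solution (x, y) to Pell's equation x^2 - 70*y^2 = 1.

(x, y) = (251, 30)

First expand sqrt(70) as a continued fraction. With x_i = (sqrt(70) + m_i)/d_i and (m_0, d_0) = (0, 1): a_0 = floor(sqrt(70)) = 8, since 8^2 = 64 <= 70 < 81 = 9^2.
Iterate m_{i+1} = d_i*a_i - m_i, d_{i+1} = (70 - m_{i+1}^2)/d_i, a_{i+1} = floor((a_0 + m_{i+1})/d_{i+1}):
  m_1 = 1*8 - 0 = 8, d_1 = (70 - 8^2)/1 = 6/1 = 6, a_1 = floor((8 + 8)/6) = 2.
  m_2 = 6*2 - 8 = 4, d_2 = (70 - 4^2)/6 = 54/6 = 9, a_2 = floor((8 + 4)/9) = 1.
  m_3 = 9*1 - 4 = 5, d_3 = (70 - 5^2)/9 = 45/9 = 5, a_3 = floor((8 + 5)/5) = 2.
  m_4 = 5*2 - 5 = 5, d_4 = (70 - 5^2)/5 = 45/5 = 9, a_4 = floor((8 + 5)/9) = 1.
  m_5 = 9*1 - 5 = 4, d_5 = (70 - 4^2)/9 = 54/9 = 6, a_5 = floor((8 + 4)/6) = 2.
  m_6 = 6*2 - 4 = 8, d_6 = (70 - 8^2)/6 = 6/6 = 1, a_6 = floor((8 + 8)/1) = 16.
  m_7 = 1*16 - 8 = 8, d_7 = (70 - 8^2)/1 = 6/1 = 6: (m_7, d_7) = (m_1, d_1) = (8, 6), so from here the quotients repeat a_1, ..., a_6; the period length is 6.
So sqrt(70) = [8; (2, 1, 2, 1, 2, 16)] with period length k = 6.
k is even, so the fundamental solution of x^2 - 70y^2 = 1 is (p_{k-1}, q_{k-1}) = (p_5, q_5); compute convergents through index 5.
Convergents (p_i = a_i*p_{i-1} + p_{i-2}, q_i = a_i*q_{i-1} + q_{i-2} with p_{-2}=0, p_{-1}=1, q_{-2}=1, q_{-1}=0):
  i=0: a_0=8, p_0 = 8*1 + 0 = 8, q_0 = 8*0 + 1 = 1.
  i=1: a_1=2, p_1 = 2*8 + 1 = 17, q_1 = 2*1 + 0 = 2.
  i=2: a_2=1, p_2 = 1*17 + 8 = 25, q_2 = 1*2 + 1 = 3.
  i=3: a_3=2, p_3 = 2*25 + 17 = 67, q_3 = 2*3 + 2 = 8.
  i=4: a_4=1, p_4 = 1*67 + 25 = 92, q_4 = 1*8 + 3 = 11.
  i=5: a_5=2, p_5 = 2*92 + 67 = 251, q_5 = 2*11 + 8 = 30.
Check: 251^2 - 70*30^2 = 63001 - 63000 = 1, so (x, y) = (251, 30) solves the equation, and by the theorem it is the least positive solution.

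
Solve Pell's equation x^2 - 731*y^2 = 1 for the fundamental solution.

(x, y) = (730, 27)

First expand sqrt(731) as a continued fraction. With x_i = (sqrt(731) + m_i)/d_i and (m_0, d_0) = (0, 1): a_0 = floor(sqrt(731)) = 27, since 27^2 = 729 <= 731 < 784 = 28^2.
Iterate m_{i+1} = d_i*a_i - m_i, d_{i+1} = (731 - m_{i+1}^2)/d_i, a_{i+1} = floor((a_0 + m_{i+1})/d_{i+1}):
  m_1 = 1*27 - 0 = 27, d_1 = (731 - 27^2)/1 = 2/1 = 2, a_1 = floor((27 + 27)/2) = 27.
  m_2 = 2*27 - 27 = 27, d_2 = (731 - 27^2)/2 = 2/2 = 1, a_2 = floor((27 + 27)/1) = 54.
  m_3 = 1*54 - 27 = 27, d_3 = (731 - 27^2)/1 = 2/1 = 2: (m_3, d_3) = (m_1, d_1) = (27, 2), so from here the quotients repeat a_1, a_2; the period length is 2.
So sqrt(731) = [27; (27, 54)] with period length k = 2.
k is even, so the fundamental solution of x^2 - 731y^2 = 1 is (p_{k-1}, q_{k-1}) = (p_1, q_1); compute convergents through index 1.
Convergents (p_i = a_i*p_{i-1} + p_{i-2}, q_i = a_i*q_{i-1} + q_{i-2} with p_{-2}=0, p_{-1}=1, q_{-2}=1, q_{-1}=0):
  i=0: a_0=27, p_0 = 27*1 + 0 = 27, q_0 = 27*0 + 1 = 1.
  i=1: a_1=27, p_1 = 27*27 + 1 = 730, q_1 = 27*1 + 0 = 27.
Check: 730^2 - 731*27^2 = 532900 - 532899 = 1, so (x, y) = (730, 27) solves the equation, and by the theorem it is the least positive solution.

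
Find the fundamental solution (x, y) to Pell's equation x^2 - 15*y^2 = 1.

(x, y) = (4, 1)

First expand sqrt(15) as a continued fraction. With x_i = (sqrt(15) + m_i)/d_i and (m_0, d_0) = (0, 1): a_0 = floor(sqrt(15)) = 3, since 3^2 = 9 <= 15 < 16 = 4^2.
Iterate m_{i+1} = d_i*a_i - m_i, d_{i+1} = (15 - m_{i+1}^2)/d_i, a_{i+1} = floor((a_0 + m_{i+1})/d_{i+1}):
  m_1 = 1*3 - 0 = 3, d_1 = (15 - 3^2)/1 = 6/1 = 6, a_1 = floor((3 + 3)/6) = 1.
  m_2 = 6*1 - 3 = 3, d_2 = (15 - 3^2)/6 = 6/6 = 1, a_2 = floor((3 + 3)/1) = 6.
  m_3 = 1*6 - 3 = 3, d_3 = (15 - 3^2)/1 = 6/1 = 6: (m_3, d_3) = (m_1, d_1) = (3, 6), so from here the quotients repeat a_1, a_2; the period length is 2.
So sqrt(15) = [3; (1, 6)] with period length k = 2.
k is even, so the fundamental solution of x^2 - 15y^2 = 1 is (p_{k-1}, q_{k-1}) = (p_1, q_1); compute convergents through index 1.
Convergents (p_i = a_i*p_{i-1} + p_{i-2}, q_i = a_i*q_{i-1} + q_{i-2} with p_{-2}=0, p_{-1}=1, q_{-2}=1, q_{-1}=0):
  i=0: a_0=3, p_0 = 3*1 + 0 = 3, q_0 = 3*0 + 1 = 1.
  i=1: a_1=1, p_1 = 1*3 + 1 = 4, q_1 = 1*1 + 0 = 1.
Check: 4^2 - 15*1^2 = 16 - 15 = 1, so (x, y) = (4, 1) solves the equation, and by the theorem it is the least positive solution.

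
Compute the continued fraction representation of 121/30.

Run the Euclidean algorithm on 121 and 30; the successive quotients are the partial quotients a_0, a_1, ... (each step inverts the fractional part left over by the previous one):
  121 = 4*30 + 1, so a_0 = 4.
  30 = 30*1 + 0, so a_1 = 30.
The remainder reaches 0 after 2 divisions, so the expansion has 2 partial quotients, read off in order.

[4; 30]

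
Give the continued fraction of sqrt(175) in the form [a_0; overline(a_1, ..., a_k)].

[13; overline(4, 2, 1, 2, 4, 26)]

Write x_i = (sqrt(175) + m_i)/d_i with (m_0, d_0) = (0, 1). a_0 = floor(sqrt(175)) = 13, since 13^2 = 169 <= 175 < 196 = 14^2.
Iterate m_{i+1} = d_i*a_i - m_i, d_{i+1} = (175 - m_{i+1}^2)/d_i, a_{i+1} = floor((a_0 + m_{i+1})/d_{i+1}):
  m_1 = 1*13 - 0 = 13, d_1 = (175 - 13^2)/1 = 6/1 = 6, a_1 = floor((13 + 13)/6) = 4.
  m_2 = 6*4 - 13 = 11, d_2 = (175 - 11^2)/6 = 54/6 = 9, a_2 = floor((13 + 11)/9) = 2.
  m_3 = 9*2 - 11 = 7, d_3 = (175 - 7^2)/9 = 126/9 = 14, a_3 = floor((13 + 7)/14) = 1.
  m_4 = 14*1 - 7 = 7, d_4 = (175 - 7^2)/14 = 126/14 = 9, a_4 = floor((13 + 7)/9) = 2.
  m_5 = 9*2 - 7 = 11, d_5 = (175 - 11^2)/9 = 54/9 = 6, a_5 = floor((13 + 11)/6) = 4.
  m_6 = 6*4 - 11 = 13, d_6 = (175 - 13^2)/6 = 6/6 = 1, a_6 = floor((13 + 13)/1) = 26.
  m_7 = 1*26 - 13 = 13, d_7 = (175 - 13^2)/1 = 6/1 = 6: (m_7, d_7) = (m_1, d_1) = (13, 6), so from here the quotients repeat a_1, ..., a_6; the period length is 6.
Hence the expansion of sqrt(175) is a_0 = 13 followed by the repeating block 4, 2, 1, 2, 4, 26 (period 6).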